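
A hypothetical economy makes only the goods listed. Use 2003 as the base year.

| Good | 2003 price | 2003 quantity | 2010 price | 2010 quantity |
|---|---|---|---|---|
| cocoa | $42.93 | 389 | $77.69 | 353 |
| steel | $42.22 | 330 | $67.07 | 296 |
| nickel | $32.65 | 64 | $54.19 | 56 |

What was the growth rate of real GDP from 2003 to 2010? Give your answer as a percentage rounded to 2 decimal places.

Real GDP 2003 = Nominal GDP 2003 = 42.93·389 + 42.22·330 + 32.65·64 = 32721.97.
Real GDP 2010 (at 2003 prices) = 42.93·353 + 42.22·296 + 32.65·56 = 29479.81.
Real growth = 29479.81/32721.97 − 1 = -0.0991.

-9.91%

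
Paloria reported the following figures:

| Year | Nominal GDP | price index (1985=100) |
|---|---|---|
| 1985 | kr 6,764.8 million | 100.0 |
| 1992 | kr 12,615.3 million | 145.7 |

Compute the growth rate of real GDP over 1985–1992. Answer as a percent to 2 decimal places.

27.99%

Deflate each year: 1985 → 6764.8/1.000 = 6764.80; 1992 → 12615.3/1.457 = 8658.41.
So real GDP changed by 8658.41/6764.80 − 1 = 0.2799, i.e. 27.99%.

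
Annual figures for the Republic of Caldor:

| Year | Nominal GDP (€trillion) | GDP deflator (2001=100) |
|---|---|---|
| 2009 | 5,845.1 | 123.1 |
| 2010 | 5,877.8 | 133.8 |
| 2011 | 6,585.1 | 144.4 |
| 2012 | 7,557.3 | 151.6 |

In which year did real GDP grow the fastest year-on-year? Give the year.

2012

2010: real = 5877.8/1.338 = 4392.97; growth vs 2009 (4748.25) = -7.48%.
2011: real = 6585.1/1.444 = 4560.32; growth vs 2010 (4392.97) = 3.81%.
2012: real = 7557.3/1.516 = 4985.03; growth vs 2011 (4560.32) = 9.31%.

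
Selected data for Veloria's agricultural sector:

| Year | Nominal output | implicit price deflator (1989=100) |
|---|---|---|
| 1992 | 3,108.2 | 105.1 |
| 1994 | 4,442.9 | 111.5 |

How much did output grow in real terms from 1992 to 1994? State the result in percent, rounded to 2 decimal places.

34.74%

Deflate each year: 1992 → 3108.2/1.051 = 2957.37; 1994 → 4442.9/1.115 = 3984.66.
So real output changed by 3984.66/2957.37 − 1 = 0.3474, i.e. 34.74%.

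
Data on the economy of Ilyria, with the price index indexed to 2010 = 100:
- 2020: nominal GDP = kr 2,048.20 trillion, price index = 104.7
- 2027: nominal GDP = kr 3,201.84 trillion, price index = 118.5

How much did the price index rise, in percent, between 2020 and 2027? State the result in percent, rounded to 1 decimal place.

Price-level change = 118.5 / 104.7 − 1 = 0.1318.

13.2%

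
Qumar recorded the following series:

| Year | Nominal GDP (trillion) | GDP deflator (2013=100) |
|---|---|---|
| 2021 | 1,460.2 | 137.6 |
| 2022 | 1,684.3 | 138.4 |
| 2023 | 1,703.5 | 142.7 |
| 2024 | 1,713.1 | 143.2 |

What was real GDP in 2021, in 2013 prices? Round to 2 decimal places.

Real GDP 2021 = 1460.2 / 1.376 = 1061.19.

1,061.19 trillion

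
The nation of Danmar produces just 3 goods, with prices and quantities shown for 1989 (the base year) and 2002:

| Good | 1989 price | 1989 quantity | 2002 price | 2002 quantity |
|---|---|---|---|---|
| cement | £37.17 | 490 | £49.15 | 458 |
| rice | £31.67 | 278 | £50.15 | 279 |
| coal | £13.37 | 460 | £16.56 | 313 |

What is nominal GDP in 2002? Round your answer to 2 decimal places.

Nominal GDP 2002 = Σ (p_2002 × q_2002) = 49.15·458 + 50.15·279 + 16.56·313 = 41685.83.

£41685.83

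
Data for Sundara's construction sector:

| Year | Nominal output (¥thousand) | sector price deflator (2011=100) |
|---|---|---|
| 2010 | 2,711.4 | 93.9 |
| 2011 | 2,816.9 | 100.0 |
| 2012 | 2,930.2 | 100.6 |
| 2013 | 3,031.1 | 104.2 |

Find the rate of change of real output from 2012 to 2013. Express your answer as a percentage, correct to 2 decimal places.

Real output 2012 = 2930.2/1.006 = 2912.72.
Real output 2013 = 3031.1/1.042 = 2908.93.
Change = 2908.93/2912.72 − 1 = -0.0013.

-0.13%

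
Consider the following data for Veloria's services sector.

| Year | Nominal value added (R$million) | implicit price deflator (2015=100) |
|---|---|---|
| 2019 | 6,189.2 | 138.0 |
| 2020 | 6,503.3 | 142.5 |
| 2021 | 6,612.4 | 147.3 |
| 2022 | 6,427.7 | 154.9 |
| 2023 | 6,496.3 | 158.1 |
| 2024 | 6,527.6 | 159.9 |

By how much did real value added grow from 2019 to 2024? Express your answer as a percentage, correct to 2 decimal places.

-8.98%

Real value added 2019 = 6189.2/1.380 = 4484.93.
Real value added 2024 = 6527.6/1.599 = 4082.30.
Change = 4082.30/4484.93 − 1 = -0.0898.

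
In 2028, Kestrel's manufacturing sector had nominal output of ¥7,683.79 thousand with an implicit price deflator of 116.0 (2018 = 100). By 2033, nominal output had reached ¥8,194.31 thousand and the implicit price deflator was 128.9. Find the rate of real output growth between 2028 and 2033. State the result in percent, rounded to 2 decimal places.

Deflate each year: 2028 → 7683.79/1.160 = 6623.96; 2033 → 8194.31/1.289 = 6357.11.
So real output changed by 6357.11/6623.96 − 1 = -0.0403, i.e. -4.03%.

-4.03%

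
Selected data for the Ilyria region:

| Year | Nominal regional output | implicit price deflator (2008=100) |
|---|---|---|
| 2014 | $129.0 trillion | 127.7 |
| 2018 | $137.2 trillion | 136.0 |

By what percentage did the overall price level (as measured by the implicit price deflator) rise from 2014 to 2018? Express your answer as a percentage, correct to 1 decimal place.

Price-level change = 136.0 / 127.7 − 1 = 0.0650.

6.5%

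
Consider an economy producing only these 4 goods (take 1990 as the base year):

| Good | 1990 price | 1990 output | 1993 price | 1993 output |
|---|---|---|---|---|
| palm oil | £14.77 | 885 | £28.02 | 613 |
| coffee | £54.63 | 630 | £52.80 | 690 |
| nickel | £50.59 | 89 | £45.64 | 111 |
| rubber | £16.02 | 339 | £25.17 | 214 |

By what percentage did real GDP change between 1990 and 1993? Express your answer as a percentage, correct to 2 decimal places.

Real GDP 1990 = Nominal GDP 1990 = 14.77·885 + 54.63·630 + 50.59·89 + 16.02·339 = 57421.64.
Real GDP 1993 (at 1990 prices) = 14.77·613 + 54.63·690 + 50.59·111 + 16.02·214 = 55792.48.
Real growth = 55792.48/57421.64 − 1 = -0.0284.

-2.84%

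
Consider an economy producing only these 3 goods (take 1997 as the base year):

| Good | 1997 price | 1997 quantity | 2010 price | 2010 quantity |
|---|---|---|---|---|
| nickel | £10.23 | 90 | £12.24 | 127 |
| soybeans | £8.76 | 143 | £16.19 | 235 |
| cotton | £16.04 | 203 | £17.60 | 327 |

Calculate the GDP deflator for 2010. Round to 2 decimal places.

Nominal GDP 2010 = 12.24·127 + 16.19·235 + 17.60·327 = 11114.33.
Real GDP 2010 (at 1997 prices) = 10.23·127 + 8.76·235 + 16.04·327 = 8602.89.
Deflator = Nominal/Real × 100 = 11114.33/8602.89 × 100 = 129.193.

129.19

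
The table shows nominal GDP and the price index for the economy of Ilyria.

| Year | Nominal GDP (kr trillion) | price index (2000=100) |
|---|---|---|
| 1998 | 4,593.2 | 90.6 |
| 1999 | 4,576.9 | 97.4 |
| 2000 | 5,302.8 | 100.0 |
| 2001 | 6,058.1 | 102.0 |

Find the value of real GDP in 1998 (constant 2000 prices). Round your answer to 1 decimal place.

kr 5,069.8 trillion

Real GDP 1998 = 4593.2 / 0.906 = 5069.76.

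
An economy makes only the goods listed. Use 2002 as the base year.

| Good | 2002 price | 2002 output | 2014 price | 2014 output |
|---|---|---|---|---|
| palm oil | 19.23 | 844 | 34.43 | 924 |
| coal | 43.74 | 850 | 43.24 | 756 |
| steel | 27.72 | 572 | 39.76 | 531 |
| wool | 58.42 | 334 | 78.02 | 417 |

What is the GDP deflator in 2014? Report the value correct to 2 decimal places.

Nominal GDP 2014 = 34.43·924 + 43.24·756 + 39.76·531 + 78.02·417 = 118149.66.
Real GDP 2014 (at 2002 prices) = 19.23·924 + 43.74·756 + 27.72·531 + 58.42·417 = 89916.42.
Deflator = Nominal/Real × 100 = 118149.66/89916.42 × 100 = 131.399.

131.40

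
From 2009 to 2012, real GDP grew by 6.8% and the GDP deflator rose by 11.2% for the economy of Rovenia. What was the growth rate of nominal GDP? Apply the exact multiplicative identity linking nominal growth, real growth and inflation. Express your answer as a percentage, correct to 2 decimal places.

18.76%

(1 + g_nom) = (1 + g_real)(1 + π) = 1.0680 × 1.1120 = 1.18762.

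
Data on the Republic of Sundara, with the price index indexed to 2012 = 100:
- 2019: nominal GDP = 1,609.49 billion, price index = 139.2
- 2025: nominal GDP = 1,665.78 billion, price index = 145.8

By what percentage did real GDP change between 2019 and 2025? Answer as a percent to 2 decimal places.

-1.19%

Deflate each year: 2019 → 1609.49/1.392 = 1156.24; 2025 → 1665.78/1.458 = 1142.51.
So real GDP changed by 1142.51/1156.24 − 1 = -0.0119, i.e. -1.19%.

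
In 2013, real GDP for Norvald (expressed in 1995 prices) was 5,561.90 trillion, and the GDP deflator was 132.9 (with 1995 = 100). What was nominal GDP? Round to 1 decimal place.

7,391.8 trillion

Nominal GDP = Real × (GDP deflator/100) = 5561.90 × 1.329 = 7391.77.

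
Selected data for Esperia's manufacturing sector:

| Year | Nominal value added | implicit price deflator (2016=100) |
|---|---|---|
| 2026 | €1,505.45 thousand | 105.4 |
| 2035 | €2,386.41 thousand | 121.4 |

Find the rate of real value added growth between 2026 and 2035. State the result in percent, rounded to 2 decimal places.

37.63%

Deflate each year: 2026 → 1505.45/1.054 = 1428.32; 2035 → 2386.41/1.214 = 1965.74.
So real value added changed by 1965.74/1428.32 − 1 = 0.3763, i.e. 37.63%.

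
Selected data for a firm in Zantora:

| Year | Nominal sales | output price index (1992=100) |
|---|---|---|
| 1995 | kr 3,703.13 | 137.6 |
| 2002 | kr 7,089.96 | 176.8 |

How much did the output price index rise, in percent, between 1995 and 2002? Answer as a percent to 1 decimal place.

28.5%

Price-level change = 176.8 / 137.6 − 1 = 0.2849.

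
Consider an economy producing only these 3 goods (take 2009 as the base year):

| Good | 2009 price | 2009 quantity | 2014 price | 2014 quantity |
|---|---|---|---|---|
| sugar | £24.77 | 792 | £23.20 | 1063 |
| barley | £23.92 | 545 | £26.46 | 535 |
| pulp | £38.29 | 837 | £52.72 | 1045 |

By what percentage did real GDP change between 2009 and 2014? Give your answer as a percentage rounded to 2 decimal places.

Real GDP 2009 = Nominal GDP 2009 = 24.77·792 + 23.92·545 + 38.29·837 = 64702.97.
Real GDP 2014 (at 2009 prices) = 24.77·1063 + 23.92·535 + 38.29·1045 = 79140.76.
Real growth = 79140.76/64702.97 − 1 = 0.2231.

22.31%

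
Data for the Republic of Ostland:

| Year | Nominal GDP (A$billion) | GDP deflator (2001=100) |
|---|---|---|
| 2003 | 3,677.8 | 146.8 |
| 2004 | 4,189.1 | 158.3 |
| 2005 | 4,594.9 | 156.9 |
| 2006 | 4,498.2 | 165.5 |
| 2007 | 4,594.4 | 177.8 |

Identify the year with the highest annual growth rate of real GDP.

2005

2004: real = 4189.1/1.583 = 2646.30; growth vs 2003 (2505.31) = 5.63%.
2005: real = 4594.9/1.569 = 2928.55; growth vs 2004 (2646.30) = 10.67%.
2006: real = 4498.2/1.655 = 2717.95; growth vs 2005 (2928.55) = -7.19%.
2007: real = 4594.4/1.778 = 2584.03; growth vs 2006 (2717.95) = -4.93%.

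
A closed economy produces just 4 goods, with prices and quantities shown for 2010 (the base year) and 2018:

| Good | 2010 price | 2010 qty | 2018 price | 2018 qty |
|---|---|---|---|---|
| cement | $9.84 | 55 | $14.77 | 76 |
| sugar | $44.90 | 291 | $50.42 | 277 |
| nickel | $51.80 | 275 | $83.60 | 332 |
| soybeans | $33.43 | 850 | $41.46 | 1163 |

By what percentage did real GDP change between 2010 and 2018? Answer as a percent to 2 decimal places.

23.09%

Real GDP 2010 = Nominal GDP 2010 = 9.84·55 + 44.90·291 + 51.80·275 + 33.43·850 = 56267.60.
Real GDP 2018 (at 2010 prices) = 9.84·76 + 44.90·277 + 51.80·332 + 33.43·1163 = 69261.83.
Real growth = 69261.83/56267.60 − 1 = 0.2309.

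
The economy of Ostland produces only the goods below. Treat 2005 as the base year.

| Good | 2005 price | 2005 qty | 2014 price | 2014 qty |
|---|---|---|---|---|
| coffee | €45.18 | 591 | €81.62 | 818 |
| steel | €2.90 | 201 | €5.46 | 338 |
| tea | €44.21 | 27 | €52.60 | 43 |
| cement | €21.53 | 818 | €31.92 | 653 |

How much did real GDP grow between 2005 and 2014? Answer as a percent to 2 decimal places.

Real GDP 2005 = Nominal GDP 2005 = 45.18·591 + 2.90·201 + 44.21·27 + 21.53·818 = 46089.49.
Real GDP 2014 (at 2005 prices) = 45.18·818 + 2.90·338 + 44.21·43 + 21.53·653 = 53897.56.
Real growth = 53897.56/46089.49 − 1 = 0.1694.

16.94%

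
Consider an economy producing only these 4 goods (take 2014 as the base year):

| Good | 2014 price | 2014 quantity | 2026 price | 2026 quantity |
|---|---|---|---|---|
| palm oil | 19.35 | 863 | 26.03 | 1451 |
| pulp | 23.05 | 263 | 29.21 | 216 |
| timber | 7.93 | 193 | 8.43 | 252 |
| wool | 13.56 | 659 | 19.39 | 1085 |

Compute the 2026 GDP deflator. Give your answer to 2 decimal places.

Nominal GDP 2026 = 26.03·1451 + 29.21·216 + 8.43·252 + 19.39·1085 = 67241.40.
Real GDP 2026 (at 2014 prices) = 19.35·1451 + 23.05·216 + 7.93·252 + 13.56·1085 = 49766.61.
Deflator = Nominal/Real × 100 = 67241.40/49766.61 × 100 = 135.113.

135.11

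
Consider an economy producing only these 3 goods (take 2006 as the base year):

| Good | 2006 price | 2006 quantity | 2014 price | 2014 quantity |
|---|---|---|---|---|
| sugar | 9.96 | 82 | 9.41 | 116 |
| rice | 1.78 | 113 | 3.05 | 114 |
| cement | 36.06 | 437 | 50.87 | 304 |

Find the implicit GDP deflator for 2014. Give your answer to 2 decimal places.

Nominal GDP 2014 = 9.41·116 + 3.05·114 + 50.87·304 = 16903.74.
Real GDP 2014 (at 2006 prices) = 9.96·116 + 1.78·114 + 36.06·304 = 12320.52.
Deflator = Nominal/Real × 100 = 16903.74/12320.52 × 100 = 137.200.

137.20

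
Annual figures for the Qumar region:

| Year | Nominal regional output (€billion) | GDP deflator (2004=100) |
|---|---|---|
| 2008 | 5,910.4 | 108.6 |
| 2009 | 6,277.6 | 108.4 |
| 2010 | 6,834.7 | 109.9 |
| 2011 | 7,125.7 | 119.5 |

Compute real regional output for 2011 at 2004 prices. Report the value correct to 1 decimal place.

€5,962.9 billion

Real regional output 2011 = 7125.7 / 1.195 = 5962.93.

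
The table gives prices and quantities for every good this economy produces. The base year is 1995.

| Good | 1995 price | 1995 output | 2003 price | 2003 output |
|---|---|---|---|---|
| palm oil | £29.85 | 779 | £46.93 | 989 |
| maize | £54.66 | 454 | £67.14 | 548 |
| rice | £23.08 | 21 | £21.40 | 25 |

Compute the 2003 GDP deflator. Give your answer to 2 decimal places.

Nominal GDP 2003 = 46.93·989 + 67.14·548 + 21.40·25 = 83741.49.
Real GDP 2003 (at 1995 prices) = 29.85·989 + 54.66·548 + 23.08·25 = 60052.33.
Deflator = Nominal/Real × 100 = 83741.49/60052.33 × 100 = 139.448.

139.45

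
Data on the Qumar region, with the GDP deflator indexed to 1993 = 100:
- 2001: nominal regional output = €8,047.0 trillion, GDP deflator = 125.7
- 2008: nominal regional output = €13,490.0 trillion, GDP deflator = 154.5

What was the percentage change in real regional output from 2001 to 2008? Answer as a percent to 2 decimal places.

36.39%

Deflate each year: 2001 → 8047.0/1.257 = 6401.75; 2008 → 13490.0/1.545 = 8731.39.
So real regional output changed by 8731.39/6401.75 − 1 = 0.3639, i.e. 36.39%.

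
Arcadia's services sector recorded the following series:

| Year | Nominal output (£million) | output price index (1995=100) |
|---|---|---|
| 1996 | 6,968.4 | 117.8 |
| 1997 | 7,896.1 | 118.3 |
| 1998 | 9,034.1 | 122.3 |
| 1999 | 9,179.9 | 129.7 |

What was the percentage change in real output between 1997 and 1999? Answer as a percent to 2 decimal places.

6.04%

Real output 1997 = 7896.1/1.183 = 6674.64.
Real output 1999 = 9179.9/1.297 = 7077.79.
Change = 7077.79/6674.64 − 1 = 0.0604.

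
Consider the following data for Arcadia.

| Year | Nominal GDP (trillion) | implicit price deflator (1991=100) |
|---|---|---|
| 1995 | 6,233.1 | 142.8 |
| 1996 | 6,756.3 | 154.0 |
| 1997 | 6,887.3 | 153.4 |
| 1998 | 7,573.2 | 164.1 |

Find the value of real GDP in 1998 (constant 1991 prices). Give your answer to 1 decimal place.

4,615.0 trillion

Real GDP 1998 = 7573.2 / 1.641 = 4614.99.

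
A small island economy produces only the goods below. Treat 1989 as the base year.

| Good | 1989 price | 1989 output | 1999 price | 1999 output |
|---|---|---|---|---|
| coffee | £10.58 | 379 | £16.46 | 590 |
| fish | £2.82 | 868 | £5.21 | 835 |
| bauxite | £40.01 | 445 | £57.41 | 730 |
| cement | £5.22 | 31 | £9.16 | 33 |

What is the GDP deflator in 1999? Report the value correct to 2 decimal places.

Nominal GDP 1999 = 16.46·590 + 5.21·835 + 57.41·730 + 9.16·33 = 56273.33.
Real GDP 1999 (at 1989 prices) = 10.58·590 + 2.82·835 + 40.01·730 + 5.22·33 = 37976.46.
Deflator = Nominal/Real × 100 = 56273.33/37976.46 × 100 = 148.180.

148.18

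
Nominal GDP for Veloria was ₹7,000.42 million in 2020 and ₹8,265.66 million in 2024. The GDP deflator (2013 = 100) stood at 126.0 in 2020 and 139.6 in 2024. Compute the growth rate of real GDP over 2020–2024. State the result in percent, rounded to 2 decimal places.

6.57%

Deflate each year: 2020 → 7000.42/1.260 = 5555.89; 2024 → 8265.66/1.396 = 5920.96.
So real GDP changed by 5920.96/5555.89 − 1 = 0.0657, i.e. 6.57%.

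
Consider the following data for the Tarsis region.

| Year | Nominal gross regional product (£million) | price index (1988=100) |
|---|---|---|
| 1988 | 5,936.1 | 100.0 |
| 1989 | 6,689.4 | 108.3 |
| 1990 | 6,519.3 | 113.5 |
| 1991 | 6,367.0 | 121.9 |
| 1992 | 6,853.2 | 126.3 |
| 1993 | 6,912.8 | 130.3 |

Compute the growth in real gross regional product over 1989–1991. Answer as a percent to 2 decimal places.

-15.44%

Real gross regional product 1989 = 6689.4/1.083 = 6176.73.
Real gross regional product 1991 = 6367.0/1.219 = 5223.13.
Change = 5223.13/6176.73 − 1 = -0.1544.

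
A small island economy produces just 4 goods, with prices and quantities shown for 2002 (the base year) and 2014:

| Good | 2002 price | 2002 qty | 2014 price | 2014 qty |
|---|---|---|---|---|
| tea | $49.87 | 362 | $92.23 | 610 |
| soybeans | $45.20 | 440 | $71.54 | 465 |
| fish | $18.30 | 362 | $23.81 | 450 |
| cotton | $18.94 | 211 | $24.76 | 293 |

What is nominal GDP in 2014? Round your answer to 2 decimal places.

Nominal GDP 2014 = Σ (p_2014 × q_2014) = 92.23·610 + 71.54·465 + 23.81·450 + 24.76·293 = 107495.58.

$107495.58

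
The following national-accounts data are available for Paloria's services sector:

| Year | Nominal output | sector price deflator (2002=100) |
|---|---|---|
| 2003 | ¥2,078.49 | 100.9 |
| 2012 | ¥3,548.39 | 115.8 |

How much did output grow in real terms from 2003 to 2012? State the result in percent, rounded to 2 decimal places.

48.75%

Deflate each year: 2003 → 2078.49/1.009 = 2059.95; 2012 → 3548.39/1.158 = 3064.24.
So real output changed by 3064.24/2059.95 − 1 = 0.4875, i.e. 48.75%.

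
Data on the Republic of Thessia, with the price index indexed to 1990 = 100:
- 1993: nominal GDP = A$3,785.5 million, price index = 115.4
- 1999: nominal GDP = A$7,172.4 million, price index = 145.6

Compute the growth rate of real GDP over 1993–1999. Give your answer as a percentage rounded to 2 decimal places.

50.17%

Real GDP 1993 = 3785.5 / 1.154 = 3280.33.
Real GDP 1999 = 7172.4 / 1.456 = 4926.10.
Real growth = 4926.10 / 3280.33 − 1 = 0.5017.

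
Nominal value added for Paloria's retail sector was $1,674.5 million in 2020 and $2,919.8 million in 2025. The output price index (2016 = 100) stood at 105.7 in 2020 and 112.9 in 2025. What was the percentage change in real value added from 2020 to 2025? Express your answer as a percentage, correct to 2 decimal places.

63.25%

Deflate each year: 2020 → 1674.5/1.057 = 1584.20; 2025 → 2919.8/1.129 = 2586.18.
So real value added changed by 2586.18/1584.20 − 1 = 0.6325, i.e. 63.25%.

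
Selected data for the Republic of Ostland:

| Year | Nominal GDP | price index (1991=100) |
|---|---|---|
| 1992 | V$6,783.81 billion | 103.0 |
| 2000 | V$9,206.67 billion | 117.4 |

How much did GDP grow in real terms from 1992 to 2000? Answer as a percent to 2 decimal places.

19.07%

Deflate each year: 1992 → 6783.81/1.030 = 6586.22; 2000 → 9206.67/1.174 = 7842.14.
So real GDP changed by 7842.14/6586.22 − 1 = 0.1907, i.e. 19.07%.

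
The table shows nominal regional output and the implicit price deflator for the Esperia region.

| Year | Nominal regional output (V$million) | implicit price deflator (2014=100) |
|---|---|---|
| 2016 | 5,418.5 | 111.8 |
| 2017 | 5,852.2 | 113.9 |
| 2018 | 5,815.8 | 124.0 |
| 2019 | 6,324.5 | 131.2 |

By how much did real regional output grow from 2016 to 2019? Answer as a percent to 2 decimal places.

Real regional output 2016 = 5418.5/1.118 = 4846.60.
Real regional output 2019 = 6324.5/1.312 = 4820.50.
Change = 4820.50/4846.60 − 1 = -0.0054.

-0.54%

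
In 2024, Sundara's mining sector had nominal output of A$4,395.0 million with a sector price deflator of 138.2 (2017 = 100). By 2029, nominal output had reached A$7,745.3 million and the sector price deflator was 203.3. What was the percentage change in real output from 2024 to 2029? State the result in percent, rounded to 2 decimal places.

19.80%

Real output 2024 = 4395.0 / 1.382 = 3180.17.
Real output 2029 = 7745.3 / 2.033 = 3809.79.
Real growth = 3809.79 / 3180.17 − 1 = 0.1980.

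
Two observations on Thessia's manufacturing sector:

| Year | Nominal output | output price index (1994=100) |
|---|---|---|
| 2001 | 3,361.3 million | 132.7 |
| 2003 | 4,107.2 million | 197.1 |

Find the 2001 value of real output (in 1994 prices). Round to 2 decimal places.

2,533.01 million

Real output = Nominal / (output price index/100) = 3361.3 / 1.327 = 2533.01.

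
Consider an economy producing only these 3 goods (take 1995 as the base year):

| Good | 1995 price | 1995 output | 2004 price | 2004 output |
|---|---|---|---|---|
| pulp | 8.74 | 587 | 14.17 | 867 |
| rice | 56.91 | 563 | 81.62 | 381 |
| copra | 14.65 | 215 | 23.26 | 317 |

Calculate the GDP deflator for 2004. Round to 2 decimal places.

149.70

Nominal GDP 2004 = 14.17·867 + 81.62·381 + 23.26·317 = 50756.03.
Real GDP 2004 (at 1995 prices) = 8.74·867 + 56.91·381 + 14.65·317 = 33904.34.
Deflator = Nominal/Real × 100 = 50756.03/33904.34 × 100 = 149.704.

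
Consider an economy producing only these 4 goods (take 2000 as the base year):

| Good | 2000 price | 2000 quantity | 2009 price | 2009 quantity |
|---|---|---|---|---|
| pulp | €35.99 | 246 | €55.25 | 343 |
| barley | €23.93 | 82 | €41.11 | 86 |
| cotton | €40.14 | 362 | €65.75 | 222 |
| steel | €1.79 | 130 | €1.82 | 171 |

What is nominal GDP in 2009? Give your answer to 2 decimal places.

Nominal GDP 2009 = Σ (p_2009 × q_2009) = 55.25·343 + 41.11·86 + 65.75·222 + 1.82·171 = 37393.93.

€37393.93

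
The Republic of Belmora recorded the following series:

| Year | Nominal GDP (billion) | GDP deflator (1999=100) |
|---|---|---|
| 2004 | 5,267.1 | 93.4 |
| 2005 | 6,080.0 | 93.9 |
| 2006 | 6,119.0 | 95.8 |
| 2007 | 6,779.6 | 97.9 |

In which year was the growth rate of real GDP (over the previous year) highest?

2005

2005: real = 6080.0/0.939 = 6474.97; growth vs 2004 (5639.29) = 14.82%.
2006: real = 6119.0/0.958 = 6387.27; growth vs 2005 (6474.97) = -1.35%.
2007: real = 6779.6/0.979 = 6925.03; growth vs 2006 (6387.27) = 8.42%.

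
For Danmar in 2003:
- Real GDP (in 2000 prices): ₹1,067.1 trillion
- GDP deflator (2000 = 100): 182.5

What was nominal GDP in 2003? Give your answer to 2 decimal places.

₹1,947.46 trillion

Nominal GDP = Real × (GDP deflator/100) = 1067.1 × 1.825 = 1947.46.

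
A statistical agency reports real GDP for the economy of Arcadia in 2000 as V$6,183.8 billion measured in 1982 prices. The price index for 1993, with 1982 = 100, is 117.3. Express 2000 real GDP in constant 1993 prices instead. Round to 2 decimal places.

V$7,253.60 billion

Real GDP in 1993 prices = Real GDP in 1982 prices × (P_1993/P_1982) = 6183.8 × 1.173 = 7253.60.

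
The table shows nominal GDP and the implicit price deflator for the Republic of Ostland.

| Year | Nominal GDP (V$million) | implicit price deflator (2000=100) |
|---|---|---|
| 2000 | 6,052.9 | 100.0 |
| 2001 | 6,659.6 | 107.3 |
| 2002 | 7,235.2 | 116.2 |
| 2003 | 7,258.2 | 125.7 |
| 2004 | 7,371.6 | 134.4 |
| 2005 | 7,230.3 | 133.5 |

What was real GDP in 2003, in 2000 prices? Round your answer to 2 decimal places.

Real GDP 2003 = 7258.2 / 1.257 = 5774.22.

V$5,774.22 million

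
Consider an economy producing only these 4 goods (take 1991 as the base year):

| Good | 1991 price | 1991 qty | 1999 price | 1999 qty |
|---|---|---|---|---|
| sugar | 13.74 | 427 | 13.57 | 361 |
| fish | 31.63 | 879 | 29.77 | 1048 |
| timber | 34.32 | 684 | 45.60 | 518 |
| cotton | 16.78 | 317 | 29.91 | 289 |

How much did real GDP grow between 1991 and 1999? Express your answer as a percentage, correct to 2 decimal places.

Real GDP 1991 = Nominal GDP 1991 = 13.74·427 + 31.63·879 + 34.32·684 + 16.78·317 = 62463.89.
Real GDP 1999 (at 1991 prices) = 13.74·361 + 31.63·1048 + 34.32·518 + 16.78·289 = 60735.56.
Real growth = 60735.56/62463.89 − 1 = -0.0277.

-2.77%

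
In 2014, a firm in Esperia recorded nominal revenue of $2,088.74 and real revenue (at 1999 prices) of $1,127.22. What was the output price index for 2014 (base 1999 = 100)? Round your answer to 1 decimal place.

output price index = (Nominal / Real) × 100 = 2088.74 / 1127.22 × 100 = 185.30.

185.3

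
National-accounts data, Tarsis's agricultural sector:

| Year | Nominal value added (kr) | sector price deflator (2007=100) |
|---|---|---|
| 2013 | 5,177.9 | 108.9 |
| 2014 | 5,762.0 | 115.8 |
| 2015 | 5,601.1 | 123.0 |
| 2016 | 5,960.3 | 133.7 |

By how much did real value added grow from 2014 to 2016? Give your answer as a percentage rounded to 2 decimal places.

Real value added 2014 = 5762.0/1.158 = 4975.82.
Real value added 2016 = 5960.3/1.337 = 4457.97.
Change = 4457.97/4975.82 − 1 = -0.1041.

-10.41%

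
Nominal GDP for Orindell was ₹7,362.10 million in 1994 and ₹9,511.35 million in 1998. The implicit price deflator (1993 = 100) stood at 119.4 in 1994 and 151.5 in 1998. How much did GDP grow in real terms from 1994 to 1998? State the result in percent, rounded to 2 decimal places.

1.82%

Real GDP 1994 = 7362.10 / 1.194 = 6165.91.
Real GDP 1998 = 9511.35 / 1.515 = 6278.12.
Real growth = 6278.12 / 6165.91 − 1 = 0.0182.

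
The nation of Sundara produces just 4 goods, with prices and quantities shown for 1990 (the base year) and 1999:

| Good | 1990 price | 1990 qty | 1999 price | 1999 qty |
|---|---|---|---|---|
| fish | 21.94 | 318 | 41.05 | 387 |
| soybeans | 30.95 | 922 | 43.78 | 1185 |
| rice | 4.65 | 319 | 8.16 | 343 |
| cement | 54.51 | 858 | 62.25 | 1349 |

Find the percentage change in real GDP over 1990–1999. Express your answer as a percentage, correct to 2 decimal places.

Real GDP 1990 = Nominal GDP 1990 = 21.94·318 + 30.95·922 + 4.65·319 + 54.51·858 = 83765.75.
Real GDP 1999 (at 1990 prices) = 21.94·387 + 30.95·1185 + 4.65·343 + 54.51·1349 = 120295.47.
Real growth = 120295.47/83765.75 − 1 = 0.4361.

43.61%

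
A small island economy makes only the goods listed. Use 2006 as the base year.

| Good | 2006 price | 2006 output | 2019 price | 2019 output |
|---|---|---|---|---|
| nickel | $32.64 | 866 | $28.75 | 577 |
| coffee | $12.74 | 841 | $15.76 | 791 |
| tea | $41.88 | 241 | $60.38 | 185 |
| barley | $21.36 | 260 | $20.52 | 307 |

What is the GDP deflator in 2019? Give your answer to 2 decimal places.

Nominal GDP 2019 = 28.75·577 + 15.76·791 + 60.38·185 + 20.52·307 = 46524.85.
Real GDP 2019 (at 2006 prices) = 32.64·577 + 12.74·791 + 41.88·185 + 21.36·307 = 43215.94.
Deflator = Nominal/Real × 100 = 46524.85/43215.94 × 100 = 107.657.

107.66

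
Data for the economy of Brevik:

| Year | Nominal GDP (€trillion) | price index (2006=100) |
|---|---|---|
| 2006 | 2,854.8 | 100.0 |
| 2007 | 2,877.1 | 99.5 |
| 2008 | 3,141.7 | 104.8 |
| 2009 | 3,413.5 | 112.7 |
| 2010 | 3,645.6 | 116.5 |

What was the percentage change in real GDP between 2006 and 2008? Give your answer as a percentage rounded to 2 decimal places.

Real GDP 2006 = 2854.8/1.000 = 2854.80.
Real GDP 2008 = 3141.7/1.048 = 2997.81.
Change = 2997.81/2854.80 − 1 = 0.0501.

5.01%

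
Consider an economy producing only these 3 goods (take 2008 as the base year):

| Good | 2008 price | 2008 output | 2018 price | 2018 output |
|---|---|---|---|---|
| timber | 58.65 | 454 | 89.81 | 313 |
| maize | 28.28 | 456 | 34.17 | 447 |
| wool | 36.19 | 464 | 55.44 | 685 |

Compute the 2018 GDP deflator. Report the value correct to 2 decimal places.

Nominal GDP 2018 = 89.81·313 + 34.17·447 + 55.44·685 = 81360.92.
Real GDP 2018 (at 2008 prices) = 58.65·313 + 28.28·447 + 36.19·685 = 55788.76.
Deflator = Nominal/Real × 100 = 81360.92/55788.76 × 100 = 145.837.

145.84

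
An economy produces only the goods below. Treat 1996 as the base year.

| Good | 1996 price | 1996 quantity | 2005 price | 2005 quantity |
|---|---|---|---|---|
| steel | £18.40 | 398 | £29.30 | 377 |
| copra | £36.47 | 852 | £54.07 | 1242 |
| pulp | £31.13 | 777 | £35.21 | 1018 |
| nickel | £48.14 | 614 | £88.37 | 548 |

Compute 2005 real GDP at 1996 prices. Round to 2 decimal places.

Real GDP 2005 = Σ (p_1996 × q_2005) = 18.40·377 + 36.47·1242 + 31.13·1018 + 48.14·548 = 110303.60.

£110303.60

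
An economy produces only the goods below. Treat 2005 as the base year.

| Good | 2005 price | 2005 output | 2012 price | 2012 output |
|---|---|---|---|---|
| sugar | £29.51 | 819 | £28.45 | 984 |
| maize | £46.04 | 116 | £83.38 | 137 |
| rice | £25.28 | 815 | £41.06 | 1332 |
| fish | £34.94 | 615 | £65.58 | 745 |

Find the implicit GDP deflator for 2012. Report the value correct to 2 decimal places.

150.41

Nominal GDP 2012 = 28.45·984 + 83.38·137 + 41.06·1332 + 65.58·745 = 142966.88.
Real GDP 2012 (at 2005 prices) = 29.51·984 + 46.04·137 + 25.28·1332 + 34.94·745 = 95048.58.
Deflator = Nominal/Real × 100 = 142966.88/95048.58 × 100 = 150.415.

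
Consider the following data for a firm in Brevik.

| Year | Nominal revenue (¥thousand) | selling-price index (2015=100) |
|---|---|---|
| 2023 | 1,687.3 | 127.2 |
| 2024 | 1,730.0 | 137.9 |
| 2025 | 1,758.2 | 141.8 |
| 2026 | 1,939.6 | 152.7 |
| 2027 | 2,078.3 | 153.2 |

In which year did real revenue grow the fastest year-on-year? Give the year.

2027

2024: real = 1730.0/1.379 = 1254.53; growth vs 2023 (1326.49) = -5.42%.
2025: real = 1758.2/1.418 = 1239.92; growth vs 2024 (1254.53) = -1.16%.
2026: real = 1939.6/1.527 = 1270.20; growth vs 2025 (1239.92) = 2.44%.
2027: real = 2078.3/1.532 = 1356.59; growth vs 2026 (1270.20) = 6.80%.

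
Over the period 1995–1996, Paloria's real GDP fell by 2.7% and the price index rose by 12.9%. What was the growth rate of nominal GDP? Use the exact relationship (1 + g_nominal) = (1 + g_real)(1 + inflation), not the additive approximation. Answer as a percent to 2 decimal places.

9.85%

(1 + g_nom) = (1 + g_real)(1 + π) = 0.9730 × 1.1290 = 1.09852.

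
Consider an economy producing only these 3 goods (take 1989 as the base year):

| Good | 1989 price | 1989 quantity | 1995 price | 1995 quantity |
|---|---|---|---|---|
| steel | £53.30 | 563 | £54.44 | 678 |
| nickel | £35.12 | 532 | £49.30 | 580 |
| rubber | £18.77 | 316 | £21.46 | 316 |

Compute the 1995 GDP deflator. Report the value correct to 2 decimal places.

115.77

Nominal GDP 1995 = 54.44·678 + 49.30·580 + 21.46·316 = 72285.68.
Real GDP 1995 (at 1989 prices) = 53.30·678 + 35.12·580 + 18.77·316 = 62438.32.
Deflator = Nominal/Real × 100 = 72285.68/62438.32 × 100 = 115.771.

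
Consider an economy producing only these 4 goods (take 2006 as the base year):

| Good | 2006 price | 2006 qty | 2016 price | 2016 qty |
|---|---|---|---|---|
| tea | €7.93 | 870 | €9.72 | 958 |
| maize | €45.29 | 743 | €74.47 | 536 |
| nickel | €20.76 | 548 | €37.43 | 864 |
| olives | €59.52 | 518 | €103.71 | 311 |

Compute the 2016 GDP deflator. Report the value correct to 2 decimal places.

Nominal GDP 2016 = 9.72·958 + 74.47·536 + 37.43·864 + 103.71·311 = 113821.01.
Real GDP 2016 (at 2006 prices) = 7.93·958 + 45.29·536 + 20.76·864 + 59.52·311 = 68319.74.
Deflator = Nominal/Real × 100 = 113821.01/68319.74 × 100 = 166.600.

166.60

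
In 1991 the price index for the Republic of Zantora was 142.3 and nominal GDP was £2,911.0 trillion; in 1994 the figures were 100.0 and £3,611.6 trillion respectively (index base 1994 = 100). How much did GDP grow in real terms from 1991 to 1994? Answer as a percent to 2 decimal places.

Deflate each year: 1991 → 2911.0/1.423 = 2045.68; 1994 → 3611.6/1.000 = 3611.60.
So real GDP changed by 3611.60/2045.68 − 1 = 0.7655, i.e. 76.55%.

76.55%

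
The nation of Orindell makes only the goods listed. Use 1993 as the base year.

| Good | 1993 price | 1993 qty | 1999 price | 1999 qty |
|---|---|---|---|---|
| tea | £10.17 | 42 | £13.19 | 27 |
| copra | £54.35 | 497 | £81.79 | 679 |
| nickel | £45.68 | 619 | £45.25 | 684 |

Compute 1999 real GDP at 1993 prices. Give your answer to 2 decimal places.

£68423.36

Real GDP 1999 = Σ (p_1993 × q_1999) = 10.17·27 + 54.35·679 + 45.68·684 = 68423.36.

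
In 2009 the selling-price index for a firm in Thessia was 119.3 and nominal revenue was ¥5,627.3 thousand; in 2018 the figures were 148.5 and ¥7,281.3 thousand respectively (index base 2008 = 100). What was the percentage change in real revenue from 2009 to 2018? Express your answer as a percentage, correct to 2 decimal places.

Deflate each year: 2009 → 5627.3/1.193 = 4716.93; 2018 → 7281.3/1.485 = 4903.23.
So real revenue changed by 4903.23/4716.93 − 1 = 0.0395, i.e. 3.95%.

3.95%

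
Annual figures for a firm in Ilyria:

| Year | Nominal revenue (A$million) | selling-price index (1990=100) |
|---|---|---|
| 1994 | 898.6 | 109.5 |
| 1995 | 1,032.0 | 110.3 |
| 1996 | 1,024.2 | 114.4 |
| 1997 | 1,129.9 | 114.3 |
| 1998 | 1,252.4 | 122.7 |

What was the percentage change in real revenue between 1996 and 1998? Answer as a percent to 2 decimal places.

Real revenue 1996 = 1024.2/1.144 = 895.28.
Real revenue 1998 = 1252.4/1.227 = 1020.70.
Change = 1020.70/895.28 − 1 = 0.1401.

14.01%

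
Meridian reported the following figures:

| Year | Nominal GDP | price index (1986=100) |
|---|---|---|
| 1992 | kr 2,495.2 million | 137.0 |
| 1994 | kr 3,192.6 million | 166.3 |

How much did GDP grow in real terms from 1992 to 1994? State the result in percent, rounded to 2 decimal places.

Real GDP 1992 = 2495.2 / 1.370 = 1821.31.
Real GDP 1994 = 3192.6 / 1.663 = 1919.78.
Real growth = 1919.78 / 1821.31 − 1 = 0.0541.

5.41%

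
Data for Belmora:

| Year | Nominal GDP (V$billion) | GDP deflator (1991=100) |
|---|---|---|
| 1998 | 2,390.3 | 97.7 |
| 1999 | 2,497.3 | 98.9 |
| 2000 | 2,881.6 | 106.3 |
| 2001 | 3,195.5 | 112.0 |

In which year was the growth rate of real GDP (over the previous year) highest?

2000

1999: real = 2497.3/0.989 = 2525.08; growth vs 1998 (2446.57) = 3.21%.
2000: real = 2881.6/1.063 = 2710.82; growth vs 1999 (2525.08) = 7.36%.
2001: real = 3195.5/1.120 = 2853.13; growth vs 2000 (2710.82) = 5.25%.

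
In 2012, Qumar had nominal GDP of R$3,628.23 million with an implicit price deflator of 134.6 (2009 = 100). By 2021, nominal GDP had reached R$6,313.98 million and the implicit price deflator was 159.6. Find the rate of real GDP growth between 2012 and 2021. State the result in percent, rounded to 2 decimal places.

Deflate each year: 2012 → 3628.23/1.346 = 2695.56; 2021 → 6313.98/1.596 = 3956.13.
So real GDP changed by 3956.13/2695.56 − 1 = 0.4676, i.e. 46.76%.

46.76%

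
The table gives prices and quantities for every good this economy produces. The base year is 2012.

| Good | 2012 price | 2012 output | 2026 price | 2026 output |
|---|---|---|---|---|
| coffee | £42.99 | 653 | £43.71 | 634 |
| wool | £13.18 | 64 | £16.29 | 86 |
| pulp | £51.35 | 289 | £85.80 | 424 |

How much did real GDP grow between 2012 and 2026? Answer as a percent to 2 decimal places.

14.64%

Real GDP 2012 = Nominal GDP 2012 = 42.99·653 + 13.18·64 + 51.35·289 = 43756.14.
Real GDP 2026 (at 2012 prices) = 42.99·634 + 13.18·86 + 51.35·424 = 50161.54.
Real growth = 50161.54/43756.14 − 1 = 0.1464.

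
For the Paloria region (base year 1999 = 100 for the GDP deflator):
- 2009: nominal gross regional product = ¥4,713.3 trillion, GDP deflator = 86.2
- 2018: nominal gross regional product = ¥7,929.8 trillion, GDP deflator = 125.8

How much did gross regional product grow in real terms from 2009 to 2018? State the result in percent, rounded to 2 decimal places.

Deflate each year: 2009 → 4713.3/0.862 = 5467.87; 2018 → 7929.8/1.258 = 6303.50.
So real gross regional product changed by 6303.50/5467.87 − 1 = 0.1528, i.e. 15.28%.

15.28%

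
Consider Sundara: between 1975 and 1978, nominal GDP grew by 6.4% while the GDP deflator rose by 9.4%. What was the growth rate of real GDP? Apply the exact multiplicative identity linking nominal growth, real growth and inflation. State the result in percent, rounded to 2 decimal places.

-2.74%

(1 + g_nom) = (1 + g_real)(1 + π), so g_real = 1.0640 / 1.0940 − 1 = -0.02742.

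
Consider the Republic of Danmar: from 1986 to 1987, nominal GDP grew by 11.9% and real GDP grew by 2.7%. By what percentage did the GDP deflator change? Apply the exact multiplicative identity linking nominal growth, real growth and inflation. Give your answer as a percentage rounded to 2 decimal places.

(1 + g_nom) = (1 + g_real)(1 + π), so π = 1.1190 / 1.0270 − 1 = 0.08958.

8.96%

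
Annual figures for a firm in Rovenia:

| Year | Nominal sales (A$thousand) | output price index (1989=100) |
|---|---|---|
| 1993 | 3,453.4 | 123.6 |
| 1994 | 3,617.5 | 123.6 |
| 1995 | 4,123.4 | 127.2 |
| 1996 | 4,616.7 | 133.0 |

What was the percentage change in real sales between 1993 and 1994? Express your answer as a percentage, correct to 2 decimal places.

Real sales 1993 = 3453.4/1.236 = 2794.01.
Real sales 1994 = 3617.5/1.236 = 2926.78.
Change = 2926.78/2794.01 − 1 = 0.0475.

4.75%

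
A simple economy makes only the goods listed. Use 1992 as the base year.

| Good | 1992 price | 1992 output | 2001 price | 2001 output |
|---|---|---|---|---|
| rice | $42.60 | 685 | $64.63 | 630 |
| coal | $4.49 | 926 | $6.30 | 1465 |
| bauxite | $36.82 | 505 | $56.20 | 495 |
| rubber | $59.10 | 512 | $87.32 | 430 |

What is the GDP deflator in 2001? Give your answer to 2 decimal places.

149.65

Nominal GDP 2001 = 64.63·630 + 6.30·1465 + 56.20·495 + 87.32·430 = 115313.00.
Real GDP 2001 (at 1992 prices) = 42.60·630 + 4.49·1465 + 36.82·495 + 59.10·430 = 77054.75.
Deflator = Nominal/Real × 100 = 115313.00/77054.75 × 100 = 149.651.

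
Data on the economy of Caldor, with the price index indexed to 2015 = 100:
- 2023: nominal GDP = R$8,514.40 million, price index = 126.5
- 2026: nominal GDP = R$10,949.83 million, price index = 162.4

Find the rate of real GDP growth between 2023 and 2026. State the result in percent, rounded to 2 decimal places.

0.17%

Real GDP 2023 = 8514.40 / 1.265 = 6730.75.
Real GDP 2026 = 10949.83 / 1.624 = 6742.51.
Real growth = 6742.51 / 6730.75 − 1 = 0.0017.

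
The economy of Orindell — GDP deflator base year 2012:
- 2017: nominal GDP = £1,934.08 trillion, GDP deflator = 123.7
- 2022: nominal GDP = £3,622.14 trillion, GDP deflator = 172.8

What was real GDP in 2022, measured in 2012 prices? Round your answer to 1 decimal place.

£2,096.1 trillion

Real GDP = Nominal / (GDP deflator/100) = 3622.14 / 1.728 = 2096.15.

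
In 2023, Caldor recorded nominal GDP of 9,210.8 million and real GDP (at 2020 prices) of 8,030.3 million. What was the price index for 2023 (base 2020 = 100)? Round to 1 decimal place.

price index = (Nominal / Real) × 100 = 9210.8 / 8030.3 × 100 = 114.70.

114.7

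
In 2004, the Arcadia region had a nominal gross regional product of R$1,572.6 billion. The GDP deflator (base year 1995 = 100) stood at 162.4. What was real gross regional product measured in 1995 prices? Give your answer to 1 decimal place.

Real gross regional product = Nominal / (GDP deflator/100) = 1572.6 / 1.624 = 968.35.

R$968.3 billion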